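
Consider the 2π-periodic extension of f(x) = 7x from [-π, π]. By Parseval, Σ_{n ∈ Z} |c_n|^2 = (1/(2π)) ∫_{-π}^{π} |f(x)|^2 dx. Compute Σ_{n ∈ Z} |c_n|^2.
Σ |c_n|^2 = 49π^2/3

Expand and integrate term by term over [-π, π]:
  ∫ (7x)^2 dx = 49·(2π^3/3); ∫ 2·7·(0)·x dx = 0 (odd integrand); ∫ 0^2 dx = 0·2π.
So (1/(2π)) ∫_{-π}^{π} (7x)^2 dx = 49π^2/3 + 0 = 49π^2/3.
Parseval ⇒ Σ |c_n|^2 = 49π^2/3.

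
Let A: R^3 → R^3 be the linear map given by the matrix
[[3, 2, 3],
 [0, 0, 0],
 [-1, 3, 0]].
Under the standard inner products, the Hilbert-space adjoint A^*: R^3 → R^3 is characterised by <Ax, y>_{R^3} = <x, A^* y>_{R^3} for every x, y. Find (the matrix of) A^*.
A^* = A^T =
[[3, 0, -1],
 [2, 0, 3],
 [3, 0, 0]]

For real matrices with standard dot products, the defining identity <Ax, y> = <x, A^* y> gives (Ax)^T y = x^T (A^*) y, i.e. x^T A^T y = x^T (A^*) y. Since this holds for all x, y, we must have A^* = A^T. Therefore
A^* =
[[3, 0, -1],
 [2, 0, 3],
 [3, 0, 0]].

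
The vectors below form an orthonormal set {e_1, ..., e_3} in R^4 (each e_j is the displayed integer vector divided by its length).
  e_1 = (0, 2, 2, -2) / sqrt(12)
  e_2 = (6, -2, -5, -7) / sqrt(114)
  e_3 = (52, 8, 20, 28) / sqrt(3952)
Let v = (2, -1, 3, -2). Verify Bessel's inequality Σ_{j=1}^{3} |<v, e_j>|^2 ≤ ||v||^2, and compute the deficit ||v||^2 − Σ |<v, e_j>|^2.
Σ |<v, e_j>|^2 = 243/26; ||v||^2 = 18; deficit = 225/26

Write each e_j = u_j / sqrt(<u_j, u_j>) where u_j is the displayed integer vector. Then <v, e_j> = <v, u_j> / sqrt(<u_j, u_j>), so |<v, e_j>|^2 = <v, u_j>^2 / <u_j, u_j>.
Coefficients: <v, e_1> = 8/sqrt(12), <v, e_2> = 13/sqrt(114), <v, e_3> = 100/sqrt(3952).
Square and sum: Σ |<v, e_j>|^2 = 243/26.
Compute ||v||^2 = v·v = 18.
Deficit = 18 − 243/26 = 225/26 ≥ 0, confirming Bessel's inequality. (The deficit equals ||v − Σ <v,e_j> e_j||^2, the squared distance from v to span{e_j}.)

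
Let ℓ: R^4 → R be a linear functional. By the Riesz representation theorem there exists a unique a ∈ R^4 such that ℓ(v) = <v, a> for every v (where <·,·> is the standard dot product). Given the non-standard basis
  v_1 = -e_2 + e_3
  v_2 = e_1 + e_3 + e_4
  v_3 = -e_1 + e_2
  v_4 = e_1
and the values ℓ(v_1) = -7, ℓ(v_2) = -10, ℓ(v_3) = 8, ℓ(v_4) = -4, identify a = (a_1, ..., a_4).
a = (-4, 4, -3, -3)

Write a = (a_1, ..., a_4) in the standard basis. For each basis vector v_i, ℓ(v_i) = <v_i, a> is a linear equation in the a_j's. Collect the n equations into a matrix system V a = ℓ, where row i of V is v_i (expressed in the standard basis). Since V is invertible (lower-triangular with 1s on the diagonal, up to permutation), solve by back-substitution:
  V =
[[0, -1, 1, 0],
 [1, 0, 1, 1],
 [-1, 1, 0, 0],
 [1, 0, 0, 0]]
  V a = (-7, -10, 8, -4)
Solving gives a = (-4, 4, -3, -3).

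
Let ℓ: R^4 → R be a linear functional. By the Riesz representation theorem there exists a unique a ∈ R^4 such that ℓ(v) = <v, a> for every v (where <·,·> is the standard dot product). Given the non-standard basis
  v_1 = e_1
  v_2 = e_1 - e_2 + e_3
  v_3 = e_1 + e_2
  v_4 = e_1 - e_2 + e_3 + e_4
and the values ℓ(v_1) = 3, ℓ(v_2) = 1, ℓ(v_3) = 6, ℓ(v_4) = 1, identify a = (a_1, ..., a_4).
a = (3, 3, 1, 0)

Write a = (a_1, ..., a_4) in the standard basis. For each basis vector v_i, ℓ(v_i) = <v_i, a> is a linear equation in the a_j's. Collect the n equations into a matrix system V a = ℓ, where row i of V is v_i (expressed in the standard basis). Since V is invertible (lower-triangular with 1s on the diagonal, up to permutation), solve by back-substitution:
  V =
[[1, 0, 0, 0],
 [1, -1, 1, 0],
 [1, 1, 0, 0],
 [1, -1, 1, 1]]
  V a = (3, 1, 6, 1)
Solving gives a = (3, 3, 1, 0).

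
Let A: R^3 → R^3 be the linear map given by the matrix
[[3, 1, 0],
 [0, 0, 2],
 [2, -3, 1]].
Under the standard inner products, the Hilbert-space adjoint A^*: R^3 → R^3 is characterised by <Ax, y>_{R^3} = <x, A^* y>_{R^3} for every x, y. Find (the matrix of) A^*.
A^* = A^T =
[[3, 0, 2],
 [1, 0, -3],
 [0, 2, 1]]

For real matrices with standard dot products, the defining identity <Ax, y> = <x, A^* y> gives (Ax)^T y = x^T (A^*) y, i.e. x^T A^T y = x^T (A^*) y. Since this holds for all x, y, we must have A^* = A^T. Therefore
A^* =
[[3, 0, 2],
 [1, 0, -3],
 [0, 2, 1]].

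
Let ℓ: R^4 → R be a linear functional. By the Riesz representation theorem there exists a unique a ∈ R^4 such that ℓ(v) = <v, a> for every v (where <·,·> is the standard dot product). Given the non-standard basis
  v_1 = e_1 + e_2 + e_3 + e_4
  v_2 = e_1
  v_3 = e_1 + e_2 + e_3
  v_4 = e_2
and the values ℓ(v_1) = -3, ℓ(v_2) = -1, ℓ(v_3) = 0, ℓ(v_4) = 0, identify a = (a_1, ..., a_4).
a = (-1, 0, 1, -3)

Write a = (a_1, ..., a_4) in the standard basis. For each basis vector v_i, ℓ(v_i) = <v_i, a> is a linear equation in the a_j's. Collect the n equations into a matrix system V a = ℓ, where row i of V is v_i (expressed in the standard basis). Since V is invertible (lower-triangular with 1s on the diagonal, up to permutation), solve by back-substitution:
  V =
[[1, 1, 1, 1],
 [1, 0, 0, 0],
 [1, 1, 1, 0],
 [0, 1, 0, 0]]
  V a = (-3, -1, 0, 0)
Solving gives a = (-1, 0, 1, -3).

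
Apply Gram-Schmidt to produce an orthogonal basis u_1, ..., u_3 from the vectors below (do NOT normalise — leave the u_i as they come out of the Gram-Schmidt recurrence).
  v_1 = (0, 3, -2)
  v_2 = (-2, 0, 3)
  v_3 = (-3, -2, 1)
Orthogonal basis:
  u_1 = (0, 3, -2)
  u_2 = (-2, 18/13, 27/13)
  u_3 = (-261/133, -116/133, -174/133)

Apply the Gram-Schmidt recurrence
  u_1 = v_1
  u_i = v_i − Σ_{j<i} ((v_i · u_j) / (u_j · u_j)) · u_j.

Step by step this gives:
  u_1 = (0, 3, -2)
  u_2 = (-2, 18/13, 27/13)
  u_3 = (-261/133, -116/133, -174/133)

Orthogonality check:
  u_2 · u_1 = 0 (should be 0)
  u_3 · u_1 = 0 (should be 0)
  u_3 · u_2 = 0 (should be 0)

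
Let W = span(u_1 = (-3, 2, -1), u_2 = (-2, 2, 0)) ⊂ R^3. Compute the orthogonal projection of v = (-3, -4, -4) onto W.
proj_W(v) = (-2, -3, -5)

Set up U = [u_1 | ... | u_2] ∈ R^(3×2). The projector onto W = col(U) is P = U (U^T U)^(-1) U^T.
Compute U^T U =
  [14, 10]
  [10, 8],
and U^T v = (5, -2).
Solve U^T U · c = U^T v for the coefficients: c = (5, -13/2). The projection is proj_W(v) = U c.
Check: (v - proj_W(v)) · u_1 = 0  (should be 0).
Check: (v - proj_W(v)) · u_2 = 0  (should be 0).
Result: proj_W(v) = (-2, -3, -5).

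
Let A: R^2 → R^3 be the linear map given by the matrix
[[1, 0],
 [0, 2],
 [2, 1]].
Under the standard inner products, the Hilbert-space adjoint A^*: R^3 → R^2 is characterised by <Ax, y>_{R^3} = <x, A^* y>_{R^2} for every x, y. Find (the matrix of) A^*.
A^* = A^T =
[[1, 0, 2],
 [0, 2, 1]]

For real matrices with standard dot products, the defining identity <Ax, y> = <x, A^* y> gives (Ax)^T y = x^T (A^*) y, i.e. x^T A^T y = x^T (A^*) y. Since this holds for all x, y, we must have A^* = A^T. Therefore
A^* =
[[1, 0, 2],
 [0, 2, 1]].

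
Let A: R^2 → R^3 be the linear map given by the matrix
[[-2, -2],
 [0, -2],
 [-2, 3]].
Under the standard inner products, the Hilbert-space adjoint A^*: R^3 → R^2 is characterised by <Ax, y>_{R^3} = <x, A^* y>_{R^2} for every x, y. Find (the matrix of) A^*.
A^* = A^T =
[[-2, 0, -2],
 [-2, -2, 3]]

For real matrices with standard dot products, the defining identity <Ax, y> = <x, A^* y> gives (Ax)^T y = x^T (A^*) y, i.e. x^T A^T y = x^T (A^*) y. Since this holds for all x, y, we must have A^* = A^T. Therefore
A^* =
[[-2, 0, -2],
 [-2, -2, 3]].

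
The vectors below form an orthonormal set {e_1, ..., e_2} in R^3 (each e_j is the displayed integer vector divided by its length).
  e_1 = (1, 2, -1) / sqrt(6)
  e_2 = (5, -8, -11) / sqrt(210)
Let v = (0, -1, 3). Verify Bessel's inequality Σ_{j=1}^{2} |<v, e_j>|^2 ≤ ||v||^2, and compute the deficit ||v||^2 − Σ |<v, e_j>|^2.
Σ |<v, e_j>|^2 = 50/7; ||v||^2 = 10; deficit = 20/7

Write each e_j = u_j / sqrt(<u_j, u_j>) where u_j is the displayed integer vector. Then <v, e_j> = <v, u_j> / sqrt(<u_j, u_j>), so |<v, e_j>|^2 = <v, u_j>^2 / <u_j, u_j>.
Coefficients: <v, e_1> = -5/sqrt(6), <v, e_2> = -25/sqrt(210).
Square and sum: Σ |<v, e_j>|^2 = 50/7.
Compute ||v||^2 = v·v = 10.
Deficit = 10 − 50/7 = 20/7 ≥ 0, confirming Bessel's inequality. (The deficit equals ||v − Σ <v,e_j> e_j||^2, the squared distance from v to span{e_j}.)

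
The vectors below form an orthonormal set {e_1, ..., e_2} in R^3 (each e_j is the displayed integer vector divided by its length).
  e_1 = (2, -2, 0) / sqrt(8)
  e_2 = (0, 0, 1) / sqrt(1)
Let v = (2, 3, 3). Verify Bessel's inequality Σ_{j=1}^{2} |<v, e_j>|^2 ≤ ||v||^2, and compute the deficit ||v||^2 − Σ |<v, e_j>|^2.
Σ |<v, e_j>|^2 = 19/2; ||v||^2 = 22; deficit = 25/2

Write each e_j = u_j / sqrt(<u_j, u_j>) where u_j is the displayed integer vector. Then <v, e_j> = <v, u_j> / sqrt(<u_j, u_j>), so |<v, e_j>|^2 = <v, u_j>^2 / <u_j, u_j>.
Coefficients: <v, e_1> = -2/sqrt(8), <v, e_2> = 3/sqrt(1).
Square and sum: Σ |<v, e_j>|^2 = 19/2.
Compute ||v||^2 = v·v = 22.
Deficit = 22 − 19/2 = 25/2 ≥ 0, confirming Bessel's inequality. (The deficit equals ||v − Σ <v,e_j> e_j||^2, the squared distance from v to span{e_j}.)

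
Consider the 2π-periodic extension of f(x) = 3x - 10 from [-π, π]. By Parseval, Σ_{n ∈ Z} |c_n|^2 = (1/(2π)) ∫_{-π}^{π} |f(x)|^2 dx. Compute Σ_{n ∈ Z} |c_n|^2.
Σ |c_n|^2 = 3π^2 + 100

Expand and integrate term by term over [-π, π]:
  ∫ (3x)^2 dx = 9·(2π^3/3); ∫ 2·3·(-10)·x dx = 0 (odd integrand); ∫ (-10)^2 dx = 100·2π.
So (1/(2π)) ∫_{-π}^{π} (3x - 10)^2 dx = 9π^2/3 + 100 = 3π^2 + 100.
Parseval ⇒ Σ |c_n|^2 = 3π^2 + 100.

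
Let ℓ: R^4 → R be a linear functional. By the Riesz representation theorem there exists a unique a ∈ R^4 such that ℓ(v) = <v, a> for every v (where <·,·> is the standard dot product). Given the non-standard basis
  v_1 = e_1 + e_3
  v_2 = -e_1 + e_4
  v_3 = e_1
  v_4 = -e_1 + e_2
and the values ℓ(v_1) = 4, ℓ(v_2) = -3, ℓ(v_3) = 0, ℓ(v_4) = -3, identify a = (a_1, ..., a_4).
a = (0, -3, 4, -3)

Write a = (a_1, ..., a_4) in the standard basis. For each basis vector v_i, ℓ(v_i) = <v_i, a> is a linear equation in the a_j's. Collect the n equations into a matrix system V a = ℓ, where row i of V is v_i (expressed in the standard basis). Since V is invertible (lower-triangular with 1s on the diagonal, up to permutation), solve by back-substitution:
  V =
[[1, 0, 1, 0],
 [-1, 0, 0, 1],
 [1, 0, 0, 0],
 [-1, 1, 0, 0]]
  V a = (4, -3, 0, -3)
Solving gives a = (0, -3, 4, -3).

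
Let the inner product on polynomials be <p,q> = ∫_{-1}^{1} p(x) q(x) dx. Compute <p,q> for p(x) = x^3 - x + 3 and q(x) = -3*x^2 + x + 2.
<p,q> = 86/15

Expand the product: p(x)·q(x) = -3*x^5 + x^4 + 5*x^3 - 10*x^2 + x + 6.
∫_{-1}^{1} of each monomial x^k gives [2/(k+1) if k even, 0 if k odd]. Integrating term-by-term (or equivalently evaluating the antiderivative F(x) = -x^6/2 + x^5/5 + 5*x^4/4 - 10*x^3/3 + x^2/2 + 6*x at the endpoints):
  F(1) − F(−1) = 247/60 − (-97/60) = 86/15.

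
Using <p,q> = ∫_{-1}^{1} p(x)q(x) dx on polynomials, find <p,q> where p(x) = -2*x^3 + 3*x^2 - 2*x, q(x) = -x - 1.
<p,q> = 2/15

Expand the product: p(x)·q(x) = 2*x^4 - x^3 - x^2 + 2*x.
∫_{-1}^{1} of each monomial x^k gives [2/(k+1) if k even, 0 if k odd]. Integrating term-by-term (or equivalently evaluating the antiderivative F(x) = 2*x^5/5 - x^4/4 - x^3/3 + x^2 at the endpoints):
  F(1) − F(−1) = 49/60 − (41/60) = 2/15.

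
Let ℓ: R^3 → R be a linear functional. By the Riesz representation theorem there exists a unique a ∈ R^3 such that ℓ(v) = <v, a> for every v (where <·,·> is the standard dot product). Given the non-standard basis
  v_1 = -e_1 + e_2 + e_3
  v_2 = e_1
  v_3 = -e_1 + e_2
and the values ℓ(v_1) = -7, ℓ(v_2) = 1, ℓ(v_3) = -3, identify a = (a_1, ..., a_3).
a = (1, -2, -4)

Write a = (a_1, ..., a_3) in the standard basis. For each basis vector v_i, ℓ(v_i) = <v_i, a> is a linear equation in the a_j's. Collect the n equations into a matrix system V a = ℓ, where row i of V is v_i (expressed in the standard basis). Since V is invertible (lower-triangular with 1s on the diagonal, up to permutation), solve by back-substitution:
  V =
[[-1, 1, 1],
 [1, 0, 0],
 [-1, 1, 0]]
  V a = (-7, 1, -3)
Solving gives a = (1, -2, -4).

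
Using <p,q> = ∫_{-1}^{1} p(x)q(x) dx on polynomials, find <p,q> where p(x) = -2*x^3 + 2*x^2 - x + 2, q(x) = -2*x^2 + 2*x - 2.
<p,q> = -268/15

Expand the product: p(x)·q(x) = 4*x^5 - 8*x^4 + 10*x^3 - 10*x^2 + 6*x - 4.
∫_{-1}^{1} of each monomial x^k gives [2/(k+1) if k even, 0 if k odd]. Integrating term-by-term (or equivalently evaluating the antiderivative F(x) = 2*x^6/3 - 8*x^5/5 + 5*x^4/2 - 10*x^3/3 + 3*x^2 - 4*x at the endpoints):
  F(1) − F(−1) = -83/30 − (151/10) = -268/15.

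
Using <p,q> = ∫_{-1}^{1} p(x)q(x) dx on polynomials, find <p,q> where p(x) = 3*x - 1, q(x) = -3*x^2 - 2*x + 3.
<p,q> = -8

Expand the product: p(x)·q(x) = -9*x^3 - 3*x^2 + 11*x - 3.
∫_{-1}^{1} of each monomial x^k gives [2/(k+1) if k even, 0 if k odd]. Integrating term-by-term (or equivalently evaluating the antiderivative F(x) = -9*x^4/4 - x^3 + 11*x^2/2 - 3*x at the endpoints):
  F(1) − F(−1) = -3/4 − (29/4) = -8.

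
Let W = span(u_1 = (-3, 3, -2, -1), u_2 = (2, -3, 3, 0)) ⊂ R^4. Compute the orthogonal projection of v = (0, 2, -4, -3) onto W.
proj_W(v) = (-102/65, 159/65, -163/65, 4/65)

Set up U = [u_1 | ... | u_2] ∈ R^(4×2). The projector onto W = col(U) is P = U (U^T U)^(-1) U^T.
Compute U^T U =
  [23, -21]
  [-21, 22],
and U^T v = (17, -18).
Solve U^T U · c = U^T v for the coefficients: c = (-4/65, -57/65). The projection is proj_W(v) = U c.
Check: (v - proj_W(v)) · u_1 = 0  (should be 0).
Check: (v - proj_W(v)) · u_2 = 0  (should be 0).
Result: proj_W(v) = (-102/65, 159/65, -163/65, 4/65).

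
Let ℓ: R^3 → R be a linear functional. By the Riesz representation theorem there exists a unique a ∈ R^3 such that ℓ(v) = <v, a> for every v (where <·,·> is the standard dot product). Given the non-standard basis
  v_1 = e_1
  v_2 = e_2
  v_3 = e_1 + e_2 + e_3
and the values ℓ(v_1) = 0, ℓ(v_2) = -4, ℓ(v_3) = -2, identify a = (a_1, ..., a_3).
a = (0, -4, 2)

Write a = (a_1, ..., a_3) in the standard basis. For each basis vector v_i, ℓ(v_i) = <v_i, a> is a linear equation in the a_j's. Collect the n equations into a matrix system V a = ℓ, where row i of V is v_i (expressed in the standard basis). Since V is invertible (lower-triangular with 1s on the diagonal, up to permutation), solve by back-substitution:
  V =
[[1, 0, 0],
 [0, 1, 0],
 [1, 1, 1]]
  V a = (0, -4, -2)
Solving gives a = (0, -4, 2).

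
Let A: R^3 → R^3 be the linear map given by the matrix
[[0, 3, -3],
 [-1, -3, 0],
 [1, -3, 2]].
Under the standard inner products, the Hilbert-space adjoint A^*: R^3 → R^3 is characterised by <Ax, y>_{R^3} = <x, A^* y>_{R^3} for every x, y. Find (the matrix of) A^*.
A^* = A^T =
[[0, -1, 1],
 [3, -3, -3],
 [-3, 0, 2]]

For real matrices with standard dot products, the defining identity <Ax, y> = <x, A^* y> gives (Ax)^T y = x^T (A^*) y, i.e. x^T A^T y = x^T (A^*) y. Since this holds for all x, y, we must have A^* = A^T. Therefore
A^* =
[[0, -1, 1],
 [3, -3, -3],
 [-3, 0, 2]].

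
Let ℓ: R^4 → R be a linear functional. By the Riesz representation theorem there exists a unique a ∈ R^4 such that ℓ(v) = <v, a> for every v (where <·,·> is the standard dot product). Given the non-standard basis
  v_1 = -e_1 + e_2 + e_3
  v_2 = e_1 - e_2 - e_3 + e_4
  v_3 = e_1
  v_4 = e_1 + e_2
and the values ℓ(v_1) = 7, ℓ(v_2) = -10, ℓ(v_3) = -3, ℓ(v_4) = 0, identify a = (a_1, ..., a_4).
a = (-3, 3, 1, -3)

Write a = (a_1, ..., a_4) in the standard basis. For each basis vector v_i, ℓ(v_i) = <v_i, a> is a linear equation in the a_j's. Collect the n equations into a matrix system V a = ℓ, where row i of V is v_i (expressed in the standard basis). Since V is invertible (lower-triangular with 1s on the diagonal, up to permutation), solve by back-substitution:
  V =
[[-1, 1, 1, 0],
 [1, -1, -1, 1],
 [1, 0, 0, 0],
 [1, 1, 0, 0]]
  V a = (7, -10, -3, 0)
Solving gives a = (-3, 3, 1, -3).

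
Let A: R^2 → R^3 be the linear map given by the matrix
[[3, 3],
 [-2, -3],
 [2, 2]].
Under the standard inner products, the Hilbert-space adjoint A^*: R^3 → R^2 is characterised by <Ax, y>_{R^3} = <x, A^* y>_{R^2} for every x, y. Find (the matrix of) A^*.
A^* = A^T =
[[3, -2, 2],
 [3, -3, 2]]

For real matrices with standard dot products, the defining identity <Ax, y> = <x, A^* y> gives (Ax)^T y = x^T (A^*) y, i.e. x^T A^T y = x^T (A^*) y. Since this holds for all x, y, we must have A^* = A^T. Therefore
A^* =
[[3, -2, 2],
 [3, -3, 2]].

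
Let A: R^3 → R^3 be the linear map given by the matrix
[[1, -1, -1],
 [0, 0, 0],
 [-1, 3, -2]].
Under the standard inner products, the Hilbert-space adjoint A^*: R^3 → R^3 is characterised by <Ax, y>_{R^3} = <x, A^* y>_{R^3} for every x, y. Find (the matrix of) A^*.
A^* = A^T =
[[1, 0, -1],
 [-1, 0, 3],
 [-1, 0, -2]]

For real matrices with standard dot products, the defining identity <Ax, y> = <x, A^* y> gives (Ax)^T y = x^T (A^*) y, i.e. x^T A^T y = x^T (A^*) y. Since this holds for all x, y, we must have A^* = A^T. Therefore
A^* =
[[1, 0, -1],
 [-1, 0, 3],
 [-1, 0, -2]].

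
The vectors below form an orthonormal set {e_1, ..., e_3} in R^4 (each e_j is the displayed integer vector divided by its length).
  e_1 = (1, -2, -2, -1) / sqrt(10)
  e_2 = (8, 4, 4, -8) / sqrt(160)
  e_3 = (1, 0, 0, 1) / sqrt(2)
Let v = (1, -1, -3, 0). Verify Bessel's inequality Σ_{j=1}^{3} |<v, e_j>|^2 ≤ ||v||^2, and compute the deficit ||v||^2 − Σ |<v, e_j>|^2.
Σ |<v, e_j>|^2 = 9; ||v||^2 = 11; deficit = 2

Write each e_j = u_j / sqrt(<u_j, u_j>) where u_j is the displayed integer vector. Then <v, e_j> = <v, u_j> / sqrt(<u_j, u_j>), so |<v, e_j>|^2 = <v, u_j>^2 / <u_j, u_j>.
Coefficients: <v, e_1> = 9/sqrt(10), <v, e_2> = -8/sqrt(160), <v, e_3> = 1/sqrt(2).
Square and sum: Σ |<v, e_j>|^2 = 9.
Compute ||v||^2 = v·v = 11.
Deficit = 11 − 9 = 2 ≥ 0, confirming Bessel's inequality. (The deficit equals ||v − Σ <v,e_j> e_j||^2, the squared distance from v to span{e_j}.)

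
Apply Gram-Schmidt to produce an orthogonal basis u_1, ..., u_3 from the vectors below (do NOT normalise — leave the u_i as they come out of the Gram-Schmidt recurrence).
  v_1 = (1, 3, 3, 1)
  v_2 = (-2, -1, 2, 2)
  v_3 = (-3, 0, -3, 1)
Orthogonal basis:
  u_1 = (1, 3, 3, 1)
  u_2 = (-43/20, -29/20, 31/20, 37/20)
  u_3 = (-458/251, 520/251, -452/251, 254/251)

Apply the Gram-Schmidt recurrence
  u_1 = v_1
  u_i = v_i − Σ_{j<i} ((v_i · u_j) / (u_j · u_j)) · u_j.

Step by step this gives:
  u_1 = (1, 3, 3, 1)
  u_2 = (-43/20, -29/20, 31/20, 37/20)
  u_3 = (-458/251, 520/251, -452/251, 254/251)

Orthogonality check:
  u_2 · u_1 = 0 (should be 0)
  u_3 · u_1 = 0 (should be 0)
  u_3 · u_2 = 0 (should be 0)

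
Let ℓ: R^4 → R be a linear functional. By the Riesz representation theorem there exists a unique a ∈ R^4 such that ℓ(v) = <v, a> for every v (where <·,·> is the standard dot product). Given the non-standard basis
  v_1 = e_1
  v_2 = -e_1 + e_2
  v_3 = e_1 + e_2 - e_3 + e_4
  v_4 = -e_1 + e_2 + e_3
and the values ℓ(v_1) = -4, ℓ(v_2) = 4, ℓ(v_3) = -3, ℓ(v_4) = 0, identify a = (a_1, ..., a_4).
a = (-4, 0, -4, -3)

Write a = (a_1, ..., a_4) in the standard basis. For each basis vector v_i, ℓ(v_i) = <v_i, a> is a linear equation in the a_j's. Collect the n equations into a matrix system V a = ℓ, where row i of V is v_i (expressed in the standard basis). Since V is invertible (lower-triangular with 1s on the diagonal, up to permutation), solve by back-substitution:
  V =
[[1, 0, 0, 0],
 [-1, 1, 0, 0],
 [1, 1, -1, 1],
 [-1, 1, 1, 0]]
  V a = (-4, 4, -3, 0)
Solving gives a = (-4, 0, -4, -3).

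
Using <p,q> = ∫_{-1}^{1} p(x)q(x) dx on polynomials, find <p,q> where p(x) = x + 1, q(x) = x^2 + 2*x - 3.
<p,q> = -4

Expand the product: p(x)·q(x) = x^3 + 3*x^2 - x - 3.
∫_{-1}^{1} of each monomial x^k gives [2/(k+1) if k even, 0 if k odd]. Integrating term-by-term (or equivalently evaluating the antiderivative F(x) = x^4/4 + x^3 - x^2/2 - 3*x at the endpoints):
  F(1) − F(−1) = -9/4 − (7/4) = -4.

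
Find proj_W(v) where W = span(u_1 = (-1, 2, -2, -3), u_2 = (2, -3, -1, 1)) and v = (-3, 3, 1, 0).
proj_W(v) = (-137/63, 199/63, 101/63, -4/7)

Set up U = [u_1 | ... | u_2] ∈ R^(4×2). The projector onto W = col(U) is P = U (U^T U)^(-1) U^T.
Compute U^T U =
  [18, -9]
  [-9, 15],
and U^T v = (7, -16).
Solve U^T U · c = U^T v for the coefficients: c = (-13/63, -25/21). The projection is proj_W(v) = U c.
Check: (v - proj_W(v)) · u_1 = 0  (should be 0).
Check: (v - proj_W(v)) · u_2 = 0  (should be 0).
Result: proj_W(v) = (-137/63, 199/63, 101/63, -4/7).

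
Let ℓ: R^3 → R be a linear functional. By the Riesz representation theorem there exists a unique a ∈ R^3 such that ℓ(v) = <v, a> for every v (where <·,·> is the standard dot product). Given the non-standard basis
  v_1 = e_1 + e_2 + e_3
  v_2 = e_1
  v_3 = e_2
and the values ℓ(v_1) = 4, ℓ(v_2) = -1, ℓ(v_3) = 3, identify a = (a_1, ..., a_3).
a = (-1, 3, 2)

Write a = (a_1, ..., a_3) in the standard basis. For each basis vector v_i, ℓ(v_i) = <v_i, a> is a linear equation in the a_j's. Collect the n equations into a matrix system V a = ℓ, where row i of V is v_i (expressed in the standard basis). Since V is invertible (lower-triangular with 1s on the diagonal, up to permutation), solve by back-substitution:
  V =
[[1, 1, 1],
 [1, 0, 0],
 [0, 1, 0]]
  V a = (4, -1, 3)
Solving gives a = (-1, 3, 2).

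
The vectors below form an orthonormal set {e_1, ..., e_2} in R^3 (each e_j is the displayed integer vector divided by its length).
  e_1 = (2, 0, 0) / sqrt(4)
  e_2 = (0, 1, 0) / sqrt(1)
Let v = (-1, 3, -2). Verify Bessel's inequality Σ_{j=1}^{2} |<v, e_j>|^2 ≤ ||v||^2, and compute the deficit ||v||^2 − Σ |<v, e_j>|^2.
Σ |<v, e_j>|^2 = 10; ||v||^2 = 14; deficit = 4

Write each e_j = u_j / sqrt(<u_j, u_j>) where u_j is the displayed integer vector. Then <v, e_j> = <v, u_j> / sqrt(<u_j, u_j>), so |<v, e_j>|^2 = <v, u_j>^2 / <u_j, u_j>.
Coefficients: <v, e_1> = -2/sqrt(4), <v, e_2> = 3/sqrt(1).
Square and sum: Σ |<v, e_j>|^2 = 10.
Compute ||v||^2 = v·v = 14.
Deficit = 14 − 10 = 4 ≥ 0, confirming Bessel's inequality. (The deficit equals ||v − Σ <v,e_j> e_j||^2, the squared distance from v to span{e_j}.)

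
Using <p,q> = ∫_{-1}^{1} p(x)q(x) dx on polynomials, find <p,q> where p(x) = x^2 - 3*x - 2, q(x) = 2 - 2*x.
<p,q> = -8/3

Expand the product: p(x)·q(x) = -2*x^3 + 8*x^2 - 2*x - 4.
∫_{-1}^{1} of each monomial x^k gives [2/(k+1) if k even, 0 if k odd]. Integrating term-by-term (or equivalently evaluating the antiderivative F(x) = -x^4/2 + 8*x^3/3 - x^2 - 4*x at the endpoints):
  F(1) − F(−1) = -17/6 − (-1/6) = -8/3.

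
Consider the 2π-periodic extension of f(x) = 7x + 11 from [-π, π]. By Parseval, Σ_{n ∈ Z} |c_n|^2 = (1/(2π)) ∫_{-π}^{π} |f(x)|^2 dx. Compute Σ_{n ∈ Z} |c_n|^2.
Σ |c_n|^2 = 49π^2/3 + 121

Expand and integrate term by term over [-π, π]:
  ∫ (7x)^2 dx = 49·(2π^3/3); ∫ 2·7·(11)·x dx = 0 (odd integrand); ∫ 11^2 dx = 121·2π.
So (1/(2π)) ∫_{-π}^{π} (7x + 11)^2 dx = 49π^2/3 + 121 = 49π^2/3 + 121.
Parseval ⇒ Σ |c_n|^2 = 49π^2/3 + 121.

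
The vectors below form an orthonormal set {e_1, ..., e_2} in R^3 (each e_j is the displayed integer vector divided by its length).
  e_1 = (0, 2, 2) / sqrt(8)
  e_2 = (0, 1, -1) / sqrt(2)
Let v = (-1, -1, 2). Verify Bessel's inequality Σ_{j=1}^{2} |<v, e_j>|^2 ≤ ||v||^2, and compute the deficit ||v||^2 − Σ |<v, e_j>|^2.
Σ |<v, e_j>|^2 = 5; ||v||^2 = 6; deficit = 1

Write each e_j = u_j / sqrt(<u_j, u_j>) where u_j is the displayed integer vector. Then <v, e_j> = <v, u_j> / sqrt(<u_j, u_j>), so |<v, e_j>|^2 = <v, u_j>^2 / <u_j, u_j>.
Coefficients: <v, e_1> = 2/sqrt(8), <v, e_2> = -3/sqrt(2).
Square and sum: Σ |<v, e_j>|^2 = 5.
Compute ||v||^2 = v·v = 6.
Deficit = 6 − 5 = 1 ≥ 0, confirming Bessel's inequality. (The deficit equals ||v − Σ <v,e_j> e_j||^2, the squared distance from v to span{e_j}.)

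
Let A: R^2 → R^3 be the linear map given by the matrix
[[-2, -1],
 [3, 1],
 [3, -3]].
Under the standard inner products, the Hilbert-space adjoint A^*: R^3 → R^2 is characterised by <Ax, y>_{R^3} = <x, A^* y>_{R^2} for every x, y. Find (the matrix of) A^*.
A^* = A^T =
[[-2, 3, 3],
 [-1, 1, -3]]

For real matrices with standard dot products, the defining identity <Ax, y> = <x, A^* y> gives (Ax)^T y = x^T (A^*) y, i.e. x^T A^T y = x^T (A^*) y. Since this holds for all x, y, we must have A^* = A^T. Therefore
A^* =
[[-2, 3, 3],
 [-1, 1, -3]].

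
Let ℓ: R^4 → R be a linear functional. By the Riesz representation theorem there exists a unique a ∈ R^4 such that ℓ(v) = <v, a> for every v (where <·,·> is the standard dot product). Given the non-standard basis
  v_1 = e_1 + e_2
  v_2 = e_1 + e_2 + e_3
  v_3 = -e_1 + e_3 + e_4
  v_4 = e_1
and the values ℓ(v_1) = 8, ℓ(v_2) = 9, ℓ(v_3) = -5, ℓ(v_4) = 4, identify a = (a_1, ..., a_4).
a = (4, 4, 1, -2)

Write a = (a_1, ..., a_4) in the standard basis. For each basis vector v_i, ℓ(v_i) = <v_i, a> is a linear equation in the a_j's. Collect the n equations into a matrix system V a = ℓ, where row i of V is v_i (expressed in the standard basis). Since V is invertible (lower-triangular with 1s on the diagonal, up to permutation), solve by back-substitution:
  V =
[[1, 1, 0, 0],
 [1, 1, 1, 0],
 [-1, 0, 1, 1],
 [1, 0, 0, 0]]
  V a = (8, 9, -5, 4)
Solving gives a = (4, 4, 1, -2).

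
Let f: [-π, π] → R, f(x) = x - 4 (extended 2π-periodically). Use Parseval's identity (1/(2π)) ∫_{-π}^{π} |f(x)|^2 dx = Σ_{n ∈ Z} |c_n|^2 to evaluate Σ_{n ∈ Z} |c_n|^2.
Σ |c_n|^2 = π^2/3 + 16

Expand and integrate term by term over [-π, π]:
  ∫ (x)^2 dx = 1·(2π^3/3); ∫ 2·1·(-4)·x dx = 0 (odd integrand); ∫ (-4)^2 dx = 16·2π.
So (1/(2π)) ∫_{-π}^{π} (x - 4)^2 dx = 1π^2/3 + 16 = π^2/3 + 16.
Parseval ⇒ Σ |c_n|^2 = π^2/3 + 16.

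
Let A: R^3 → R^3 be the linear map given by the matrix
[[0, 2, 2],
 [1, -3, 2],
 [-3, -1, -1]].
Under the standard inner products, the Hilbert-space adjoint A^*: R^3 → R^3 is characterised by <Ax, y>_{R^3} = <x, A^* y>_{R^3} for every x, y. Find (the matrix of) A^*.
A^* = A^T =
[[0, 1, -3],
 [2, -3, -1],
 [2, 2, -1]]

For real matrices with standard dot products, the defining identity <Ax, y> = <x, A^* y> gives (Ax)^T y = x^T (A^*) y, i.e. x^T A^T y = x^T (A^*) y. Since this holds for all x, y, we must have A^* = A^T. Therefore
A^* =
[[0, 1, -3],
 [2, -3, -1],
 [2, 2, -1]].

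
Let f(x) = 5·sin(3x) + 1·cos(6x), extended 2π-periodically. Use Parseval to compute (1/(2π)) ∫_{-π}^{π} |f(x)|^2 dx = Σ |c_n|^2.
Σ |c_n|^2 = 13

Expand |f|^2 and use orthogonality of {sin(nx), cos(mx)} on [-π, π]:
  ∫_{-π}^{π} sin(nx)^2 dx = π, ∫ cos(mx)^2 dx = π, and cross terms integrate to 0.
So ∫_{-π}^{π} f(x)^2 dx = 5^2 · π + 1^2 · π = (25 + 1)π.
Divide by 2π: (25 + 1)/2 = 13.
By Parseval, this equals Σ |c_n|^2.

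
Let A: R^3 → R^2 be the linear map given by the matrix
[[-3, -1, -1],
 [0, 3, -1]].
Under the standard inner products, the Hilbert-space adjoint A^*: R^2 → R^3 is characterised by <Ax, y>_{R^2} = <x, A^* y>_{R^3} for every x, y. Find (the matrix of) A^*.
A^* = A^T =
[[-3, 0],
 [-1, 3],
 [-1, -1]]

For real matrices with standard dot products, the defining identity <Ax, y> = <x, A^* y> gives (Ax)^T y = x^T (A^*) y, i.e. x^T A^T y = x^T (A^*) y. Since this holds for all x, y, we must have A^* = A^T. Therefore
A^* =
[[-3, 0],
 [-1, 3],
 [-1, -1]].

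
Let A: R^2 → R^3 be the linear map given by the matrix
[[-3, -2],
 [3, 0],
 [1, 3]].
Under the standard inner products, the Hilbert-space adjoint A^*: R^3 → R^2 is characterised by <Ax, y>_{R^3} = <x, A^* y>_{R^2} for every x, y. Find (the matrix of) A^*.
A^* = A^T =
[[-3, 3, 1],
 [-2, 0, 3]]

For real matrices with standard dot products, the defining identity <Ax, y> = <x, A^* y> gives (Ax)^T y = x^T (A^*) y, i.e. x^T A^T y = x^T (A^*) y. Since this holds for all x, y, we must have A^* = A^T. Therefore
A^* =
[[-3, 3, 1],
 [-2, 0, 3]].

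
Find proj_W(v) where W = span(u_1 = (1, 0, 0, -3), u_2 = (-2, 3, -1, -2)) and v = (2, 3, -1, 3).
proj_W(v) = (-91/82, 21/41, -7/41, 161/82)

Set up U = [u_1 | ... | u_2] ∈ R^(4×2). The projector onto W = col(U) is P = U (U^T U)^(-1) U^T.
Compute U^T U =
  [10, 4]
  [4, 18],
and U^T v = (-7, 0).
Solve U^T U · c = U^T v for the coefficients: c = (-63/82, 7/41). The projection is proj_W(v) = U c.
Check: (v - proj_W(v)) · u_1 = 0  (should be 0).
Check: (v - proj_W(v)) · u_2 = 0  (should be 0).
Result: proj_W(v) = (-91/82, 21/41, -7/41, 161/82).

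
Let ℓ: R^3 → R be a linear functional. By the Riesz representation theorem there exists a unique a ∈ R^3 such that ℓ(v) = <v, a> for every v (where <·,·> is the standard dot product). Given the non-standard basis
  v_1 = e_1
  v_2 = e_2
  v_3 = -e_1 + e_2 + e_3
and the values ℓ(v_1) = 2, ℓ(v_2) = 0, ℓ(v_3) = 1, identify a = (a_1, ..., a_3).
a = (2, 0, 3)

Write a = (a_1, ..., a_3) in the standard basis. For each basis vector v_i, ℓ(v_i) = <v_i, a> is a linear equation in the a_j's. Collect the n equations into a matrix system V a = ℓ, where row i of V is v_i (expressed in the standard basis). Since V is invertible (lower-triangular with 1s on the diagonal, up to permutation), solve by back-substitution:
  V =
[[1, 0, 0],
 [0, 1, 0],
 [-1, 1, 1]]
  V a = (2, 0, 1)
Solving gives a = (2, 0, 3).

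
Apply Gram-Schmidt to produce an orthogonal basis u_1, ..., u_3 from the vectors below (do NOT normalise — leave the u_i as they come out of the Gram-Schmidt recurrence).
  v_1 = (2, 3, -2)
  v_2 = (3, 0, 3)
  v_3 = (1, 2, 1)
Orthogonal basis:
  u_1 = (2, 3, -2)
  u_2 = (3, 0, 3)
  u_3 = (-12/17, 16/17, 12/17)

Apply the Gram-Schmidt recurrence
  u_1 = v_1
  u_i = v_i − Σ_{j<i} ((v_i · u_j) / (u_j · u_j)) · u_j.

Step by step this gives:
  u_1 = (2, 3, -2)
  u_2 = (3, 0, 3)
  u_3 = (-12/17, 16/17, 12/17)

Orthogonality check:
  u_2 · u_1 = 0 (should be 0)
  u_3 · u_1 = 0 (should be 0)
  u_3 · u_2 = 0 (should be 0)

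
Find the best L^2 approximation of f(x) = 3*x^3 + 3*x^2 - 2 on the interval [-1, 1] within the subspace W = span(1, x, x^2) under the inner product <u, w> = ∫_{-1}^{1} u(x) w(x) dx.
g(x) = 3*x^2 + 9*x/5 - 2

The best approximation g ∈ W is the orthogonal projection of f onto W. Writing g = a_0 + a_1 x + a_2 x^2, the coefficients solve the normal equations G · a = b where
  G_{ij} = <φ_i, φ_j> and b_i = <f, φ_i>, with φ_0 = 1, φ_1 = x, φ_2 = x^2.
G =
  [2, 0, 2/3]
  [0, 2/3, 0]
  [2/3, 0, 2/5],
b = (-2, 6/5, -2/15).
Solving gives a_0 = -2, a_1 = 9/5, a_2 = 3, so
  g(x) = 3*x^2 + 9*x/5 - 2.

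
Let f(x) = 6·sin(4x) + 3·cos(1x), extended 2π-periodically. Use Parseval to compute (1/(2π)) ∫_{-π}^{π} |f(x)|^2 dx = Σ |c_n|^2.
Σ |c_n|^2 = 45/2

Expand |f|^2 and use orthogonality of {sin(nx), cos(mx)} on [-π, π]:
  ∫_{-π}^{π} sin(nx)^2 dx = π, ∫ cos(mx)^2 dx = π, and cross terms integrate to 0.
So ∫_{-π}^{π} f(x)^2 dx = 6^2 · π + 3^2 · π = (36 + 9)π.
Divide by 2π: (36 + 9)/2 = 45/2.
By Parseval, this equals Σ |c_n|^2.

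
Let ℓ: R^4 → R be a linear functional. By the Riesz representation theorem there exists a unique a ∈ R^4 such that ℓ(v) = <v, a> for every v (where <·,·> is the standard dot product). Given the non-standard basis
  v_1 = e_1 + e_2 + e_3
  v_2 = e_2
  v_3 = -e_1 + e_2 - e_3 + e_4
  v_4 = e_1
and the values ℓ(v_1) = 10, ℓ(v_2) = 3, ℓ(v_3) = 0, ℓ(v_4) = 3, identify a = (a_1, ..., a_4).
a = (3, 3, 4, 4)

Write a = (a_1, ..., a_4) in the standard basis. For each basis vector v_i, ℓ(v_i) = <v_i, a> is a linear equation in the a_j's. Collect the n equations into a matrix system V a = ℓ, where row i of V is v_i (expressed in the standard basis). Since V is invertible (lower-triangular with 1s on the diagonal, up to permutation), solve by back-substitution:
  V =
[[1, 1, 1, 0],
 [0, 1, 0, 0],
 [-1, 1, -1, 1],
 [1, 0, 0, 0]]
  V a = (10, 3, 0, 3)
Solving gives a = (3, 3, 4, 4).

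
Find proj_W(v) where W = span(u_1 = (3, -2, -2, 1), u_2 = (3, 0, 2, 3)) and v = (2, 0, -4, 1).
proj_W(v) = (165/83, -161/83, -212/83, 4/83)

Set up U = [u_1 | ... | u_2] ∈ R^(4×2). The projector onto W = col(U) is P = U (U^T U)^(-1) U^T.
Compute U^T U =
  [18, 8]
  [8, 22],
and U^T v = (15, 1).
Solve U^T U · c = U^T v for the coefficients: c = (161/166, -51/166). The projection is proj_W(v) = U c.
Check: (v - proj_W(v)) · u_1 = 0  (should be 0).
Check: (v - proj_W(v)) · u_2 = 0  (should be 0).
Result: proj_W(v) = (165/83, -161/83, -212/83, 4/83).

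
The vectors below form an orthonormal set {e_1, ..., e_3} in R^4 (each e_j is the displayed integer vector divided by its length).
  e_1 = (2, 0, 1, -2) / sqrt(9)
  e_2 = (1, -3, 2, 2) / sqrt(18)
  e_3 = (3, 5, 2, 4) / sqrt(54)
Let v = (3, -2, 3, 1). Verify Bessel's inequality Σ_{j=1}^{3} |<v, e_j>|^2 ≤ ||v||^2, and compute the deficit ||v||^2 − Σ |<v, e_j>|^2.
Σ |<v, e_j>|^2 = 23; ||v||^2 = 23; deficit = 0

Write each e_j = u_j / sqrt(<u_j, u_j>) where u_j is the displayed integer vector. Then <v, e_j> = <v, u_j> / sqrt(<u_j, u_j>), so |<v, e_j>|^2 = <v, u_j>^2 / <u_j, u_j>.
Coefficients: <v, e_1> = 7/sqrt(9), <v, e_2> = 17/sqrt(18), <v, e_3> = 9/sqrt(54).
Square and sum: Σ |<v, e_j>|^2 = 23.
Compute ||v||^2 = v·v = 23.
Deficit = 23 − 23 = 0 ≥ 0, confirming Bessel's inequality. (The deficit equals ||v − Σ <v,e_j> e_j||^2, the squared distance from v to span{e_j}.)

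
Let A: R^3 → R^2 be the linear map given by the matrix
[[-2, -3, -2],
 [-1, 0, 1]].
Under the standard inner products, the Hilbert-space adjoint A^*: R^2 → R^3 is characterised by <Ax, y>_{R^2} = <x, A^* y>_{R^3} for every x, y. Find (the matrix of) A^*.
A^* = A^T =
[[-2, -1],
 [-3, 0],
 [-2, 1]]

For real matrices with standard dot products, the defining identity <Ax, y> = <x, A^* y> gives (Ax)^T y = x^T (A^*) y, i.e. x^T A^T y = x^T (A^*) y. Since this holds for all x, y, we must have A^* = A^T. Therefore
A^* =
[[-2, -1],
 [-3, 0],
 [-2, 1]].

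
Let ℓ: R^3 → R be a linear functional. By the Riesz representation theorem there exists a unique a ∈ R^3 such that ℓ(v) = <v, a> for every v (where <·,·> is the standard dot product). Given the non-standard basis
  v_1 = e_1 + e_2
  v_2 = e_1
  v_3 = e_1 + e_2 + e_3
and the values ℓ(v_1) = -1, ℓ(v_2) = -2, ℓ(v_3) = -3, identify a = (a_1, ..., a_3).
a = (-2, 1, -2)

Write a = (a_1, ..., a_3) in the standard basis. For each basis vector v_i, ℓ(v_i) = <v_i, a> is a linear equation in the a_j's. Collect the n equations into a matrix system V a = ℓ, where row i of V is v_i (expressed in the standard basis). Since V is invertible (lower-triangular with 1s on the diagonal, up to permutation), solve by back-substitution:
  V =
[[1, 1, 0],
 [1, 0, 0],
 [1, 1, 1]]
  V a = (-1, -2, -3)
Solving gives a = (-2, 1, -2).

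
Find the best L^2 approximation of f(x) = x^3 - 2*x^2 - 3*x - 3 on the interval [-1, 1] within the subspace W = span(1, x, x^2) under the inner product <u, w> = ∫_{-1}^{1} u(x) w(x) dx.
g(x) = -2*x^2 - 12*x/5 - 3

The best approximation g ∈ W is the orthogonal projection of f onto W. Writing g = a_0 + a_1 x + a_2 x^2, the coefficients solve the normal equations G · a = b where
  G_{ij} = <φ_i, φ_j> and b_i = <f, φ_i>, with φ_0 = 1, φ_1 = x, φ_2 = x^2.
G =
  [2, 0, 2/3]
  [0, 2/3, 0]
  [2/3, 0, 2/5],
b = (-22/3, -8/5, -14/5).
Solving gives a_0 = -3, a_1 = -12/5, a_2 = -2, so
  g(x) = -2*x^2 - 12*x/5 - 3.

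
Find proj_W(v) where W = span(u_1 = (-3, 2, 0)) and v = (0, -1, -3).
proj_W(v) = (6/13, -4/13, 0)

Set up U = [u_1 | ... | u_1] ∈ R^(3×1). The projector onto W = col(U) is P = U (U^T U)^(-1) U^T.
Compute U^T U =
  [13],
and U^T v = (-2).
Solve U^T U · c = U^T v for the coefficients: c = (-2/13). The projection is proj_W(v) = U c.
Check: (v - proj_W(v)) · u_1 = 0  (should be 0).
Result: proj_W(v) = (6/13, -4/13, 0).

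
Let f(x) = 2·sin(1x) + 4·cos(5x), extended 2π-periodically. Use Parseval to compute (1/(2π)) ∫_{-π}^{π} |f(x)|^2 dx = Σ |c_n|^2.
Σ |c_n|^2 = 10

Expand |f|^2 and use orthogonality of {sin(nx), cos(mx)} on [-π, π]:
  ∫_{-π}^{π} sin(nx)^2 dx = π, ∫ cos(mx)^2 dx = π, and cross terms integrate to 0.
So ∫_{-π}^{π} f(x)^2 dx = 2^2 · π + 4^2 · π = (4 + 16)π.
Divide by 2π: (4 + 16)/2 = 10.
By Parseval, this equals Σ |c_n|^2.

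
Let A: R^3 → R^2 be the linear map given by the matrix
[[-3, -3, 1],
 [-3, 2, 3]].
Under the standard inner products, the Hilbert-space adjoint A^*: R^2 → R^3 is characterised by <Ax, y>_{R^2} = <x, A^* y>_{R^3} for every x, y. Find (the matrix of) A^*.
A^* = A^T =
[[-3, -3],
 [-3, 2],
 [1, 3]]

For real matrices with standard dot products, the defining identity <Ax, y> = <x, A^* y> gives (Ax)^T y = x^T (A^*) y, i.e. x^T A^T y = x^T (A^*) y. Since this holds for all x, y, we must have A^* = A^T. Therefore
A^* =
[[-3, -3],
 [-3, 2],
 [1, 3]].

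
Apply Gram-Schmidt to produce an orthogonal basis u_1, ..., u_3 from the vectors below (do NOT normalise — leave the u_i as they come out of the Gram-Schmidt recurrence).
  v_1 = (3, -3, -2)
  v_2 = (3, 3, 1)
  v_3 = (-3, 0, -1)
Orthogonal basis:
  u_1 = (3, -3, -2)
  u_2 = (36/11, 30/11, 9/11)
  u_3 = (-9/46, 27/46, -27/23)

Apply the Gram-Schmidt recurrence
  u_1 = v_1
  u_i = v_i − Σ_{j<i} ((v_i · u_j) / (u_j · u_j)) · u_j.

Step by step this gives:
  u_1 = (3, -3, -2)
  u_2 = (36/11, 30/11, 9/11)
  u_3 = (-9/46, 27/46, -27/23)

Orthogonality check:
  u_2 · u_1 = 0 (should be 0)
  u_3 · u_1 = 0 (should be 0)
  u_3 · u_2 = 0 (should be 0)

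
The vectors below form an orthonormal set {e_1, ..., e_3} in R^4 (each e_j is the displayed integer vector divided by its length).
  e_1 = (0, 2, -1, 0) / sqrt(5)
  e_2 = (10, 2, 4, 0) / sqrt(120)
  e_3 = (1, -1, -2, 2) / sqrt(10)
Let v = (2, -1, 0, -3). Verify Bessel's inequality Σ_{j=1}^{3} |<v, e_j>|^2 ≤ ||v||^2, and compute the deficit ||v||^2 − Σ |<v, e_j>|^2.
Σ |<v, e_j>|^2 = 22/5; ||v||^2 = 14; deficit = 48/5

Write each e_j = u_j / sqrt(<u_j, u_j>) where u_j is the displayed integer vector. Then <v, e_j> = <v, u_j> / sqrt(<u_j, u_j>), so |<v, e_j>|^2 = <v, u_j>^2 / <u_j, u_j>.
Coefficients: <v, e_1> = -2/sqrt(5), <v, e_2> = 18/sqrt(120), <v, e_3> = -3/sqrt(10).
Square and sum: Σ |<v, e_j>|^2 = 22/5.
Compute ||v||^2 = v·v = 14.
Deficit = 14 − 22/5 = 48/5 ≥ 0, confirming Bessel's inequality. (The deficit equals ||v − Σ <v,e_j> e_j||^2, the squared distance from v to span{e_j}.)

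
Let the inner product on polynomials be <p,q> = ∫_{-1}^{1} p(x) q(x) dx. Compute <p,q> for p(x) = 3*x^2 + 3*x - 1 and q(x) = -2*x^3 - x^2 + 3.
<p,q> = -44/15

Expand the product: p(x)·q(x) = -6*x^5 - 9*x^4 - x^3 + 10*x^2 + 9*x - 3.
∫_{-1}^{1} of each monomial x^k gives [2/(k+1) if k even, 0 if k odd]. Integrating term-by-term (or equivalently evaluating the antiderivative F(x) = -x^6 - 9*x^5/5 - x^4/4 + 10*x^3/3 + 9*x^2/2 - 3*x at the endpoints):
  F(1) − F(−1) = 107/60 − (283/60) = -44/15.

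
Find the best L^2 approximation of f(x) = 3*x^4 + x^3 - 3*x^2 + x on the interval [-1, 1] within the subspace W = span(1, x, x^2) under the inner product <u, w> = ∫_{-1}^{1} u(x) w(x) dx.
g(x) = -3*x^2/7 + 8*x/5 - 9/35

The best approximation g ∈ W is the orthogonal projection of f onto W. Writing g = a_0 + a_1 x + a_2 x^2, the coefficients solve the normal equations G · a = b where
  G_{ij} = <φ_i, φ_j> and b_i = <f, φ_i>, with φ_0 = 1, φ_1 = x, φ_2 = x^2.
G =
  [2, 0, 2/3]
  [0, 2/3, 0]
  [2/3, 0, 2/5],
b = (-4/5, 16/15, -12/35).
Solving gives a_0 = -9/35, a_1 = 8/5, a_2 = -3/7, so
  g(x) = -3*x^2/7 + 8*x/5 - 9/35.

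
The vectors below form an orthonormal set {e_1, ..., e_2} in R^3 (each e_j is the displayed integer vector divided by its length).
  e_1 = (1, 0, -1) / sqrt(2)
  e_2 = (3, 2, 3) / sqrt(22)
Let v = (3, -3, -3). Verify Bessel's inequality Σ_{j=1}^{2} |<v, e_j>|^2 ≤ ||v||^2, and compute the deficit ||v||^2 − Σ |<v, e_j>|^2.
Σ |<v, e_j>|^2 = 216/11; ||v||^2 = 27; deficit = 81/11

Write each e_j = u_j / sqrt(<u_j, u_j>) where u_j is the displayed integer vector. Then <v, e_j> = <v, u_j> / sqrt(<u_j, u_j>), so |<v, e_j>|^2 = <v, u_j>^2 / <u_j, u_j>.
Coefficients: <v, e_1> = 6/sqrt(2), <v, e_2> = -6/sqrt(22).
Square and sum: Σ |<v, e_j>|^2 = 216/11.
Compute ||v||^2 = v·v = 27.
Deficit = 27 − 216/11 = 81/11 ≥ 0, confirming Bessel's inequality. (The deficit equals ||v − Σ <v,e_j> e_j||^2, the squared distance from v to span{e_j}.)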